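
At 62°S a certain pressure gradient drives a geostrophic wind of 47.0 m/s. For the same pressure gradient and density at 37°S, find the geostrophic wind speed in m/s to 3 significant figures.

With the same pressure gradient and density, V_g ∝ 1/f ∝ 1/sin φ.
V₂ = V₁ · sin φ₁ / sin φ₂ = 47.0 × sin 62° / sin 37°
V₂ = 47.0 × 0.8829/0.6018 = 69.0 m/s

69.0 m/s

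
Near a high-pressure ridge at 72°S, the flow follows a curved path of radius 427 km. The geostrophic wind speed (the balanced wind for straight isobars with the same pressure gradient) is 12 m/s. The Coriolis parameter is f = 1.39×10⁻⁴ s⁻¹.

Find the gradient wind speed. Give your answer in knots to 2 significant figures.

32 knots

Around a high, pressure-gradient force acts outward with centrifugal, so Coriolis balances both:
fV = (1/ρ)|∂P/∂n| + V²/R  →  V² − fR·V + fR·V_g = 0
With fR = 1.39×10⁻⁴ × 427×10³ m = 59.4 m/s:
V = [fR − √((fR)² − 4 fR V_g)]/2 = [59.4 − √(59.4² − 4×59.4×12)]/2 = 16.7 m/s
Supergeostrophic (V > V_g = 12 m/s), as expected around a high.
Converting: 16.7 m/s × 1.944 = 32 knots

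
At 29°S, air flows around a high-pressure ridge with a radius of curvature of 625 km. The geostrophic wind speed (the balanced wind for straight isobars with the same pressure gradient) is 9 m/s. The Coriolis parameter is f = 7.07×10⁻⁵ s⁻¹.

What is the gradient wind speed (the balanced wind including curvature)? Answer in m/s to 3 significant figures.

Around a high, pressure-gradient force acts outward with centrifugal, so Coriolis balances both:
fV = (1/ρ)|∂P/∂n| + V²/R  →  V² − fR·V + fR·V_g = 0
With fR = 7.07×10⁻⁵ × 625×10³ m = 44.2 m/s:
V = [fR − √((fR)² − 4 fR V_g)]/2 = [44.2 − √(44.2² − 4×44.2×9)]/2 = 12.6 m/s
Supergeostrophic (V > V_g = 9 m/s), as expected around a high.

12.6 m/s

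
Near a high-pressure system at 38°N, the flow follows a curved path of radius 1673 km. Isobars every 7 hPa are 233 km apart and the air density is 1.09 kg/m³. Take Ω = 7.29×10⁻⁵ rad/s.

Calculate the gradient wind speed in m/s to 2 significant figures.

Coriolis parameter at 38°N:
f = 2Ω sin φ = 2 × 7.29×10⁻⁵ × sin 38° = 8.98×10⁻⁵ s⁻¹
Pressure gradient: |∂P/∂n| = 700 Pa / 233000 m = 3.00×10⁻³ Pa/m
Geostrophic speed: V_g = |∂P/∂n|/(fρ) = 3.00×10⁻³/(8.98×10⁻⁵ × 1.09) = 30.7 m/s
Around a high, pressure-gradient force acts outward with centrifugal, so Coriolis balances both:
fV = (1/ρ)|∂P/∂n| + V²/R  →  V² − fR·V + fR·V_g = 0
With fR = 8.98×10⁻⁵ × 1673×10³ m = 150 m/s:
V = [fR − √((fR)² − 4 fR V_g)]/2 = [150 − √(150² − 4×150×30.7)]/2 = 43 m/s
Supergeostrophic (V > V_g = 30.7 m/s), as expected around a high.

43 m/s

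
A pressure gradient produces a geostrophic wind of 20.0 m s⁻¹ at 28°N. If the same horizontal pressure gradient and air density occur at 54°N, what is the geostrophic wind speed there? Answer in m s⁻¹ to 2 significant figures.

With the same pressure gradient and density, V_g ∝ 1/f ∝ 1/sin φ.
V₂ = V₁ · sin φ₁ / sin φ₂ = 20.0 × sin 28° / sin 54°
V₂ = 20.0 × 0.4695/0.8090 = 12 m s⁻¹

12 m s⁻¹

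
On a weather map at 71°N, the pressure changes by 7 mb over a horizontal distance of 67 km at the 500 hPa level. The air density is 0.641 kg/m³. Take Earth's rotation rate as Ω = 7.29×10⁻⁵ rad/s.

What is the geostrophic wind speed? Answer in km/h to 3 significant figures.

426 km/h

Coriolis parameter at 71°N:
f = 2Ω sin φ = 2 × 7.29×10⁻⁵ × sin 71° = 1.38×10⁻⁴ s⁻¹
Pressure gradient: |∂P/∂n| = 700 Pa / 67000 m = 1.04×10⁻² Pa/m
Geostrophic balance (pressure-gradient force = Coriolis force):
V_g = (1/(fρ)) |∂P/∂n| = 1.04×10⁻² / (1.38×10⁻⁴ × 0.641) = 118 m/s
Converting: 118 m/s × 3.6 = 426 km/h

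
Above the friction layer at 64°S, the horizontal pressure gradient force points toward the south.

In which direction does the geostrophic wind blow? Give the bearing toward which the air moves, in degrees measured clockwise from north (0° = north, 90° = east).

The pressure-gradient force points toward the south (bearing 180°).
Geostrophic balance: in the Southern Hemisphere the Coriolis force deflects motion to the left, so the geostrophic wind blows 90° to the left of the pressure-gradient force (low pressure on the right).
Rotating 180° by 90° counterclockwise gives 090° — the wind blows toward the east.

090°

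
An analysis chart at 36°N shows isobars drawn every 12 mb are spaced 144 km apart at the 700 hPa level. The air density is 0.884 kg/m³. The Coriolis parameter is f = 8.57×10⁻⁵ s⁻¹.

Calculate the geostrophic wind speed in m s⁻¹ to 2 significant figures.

110 m s⁻¹

Pressure gradient: |∂P/∂n| = 1200 Pa / 144000 m = 8.33×10⁻³ Pa/m
Geostrophic balance (pressure-gradient force = Coriolis force):
V_g = (1/(fρ)) |∂P/∂n| = 8.33×10⁻³ / (8.57×10⁻⁵ × 0.884) = 110 m/s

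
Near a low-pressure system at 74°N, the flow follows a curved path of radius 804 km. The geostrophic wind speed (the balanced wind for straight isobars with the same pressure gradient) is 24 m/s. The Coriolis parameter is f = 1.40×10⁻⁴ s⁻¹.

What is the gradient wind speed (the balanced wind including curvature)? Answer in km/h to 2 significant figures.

Around a low, centrifugal force acts outward with Coriolis, so pressure-gradient force balances both:
(1/ρ)|∂P/∂n| = fV + V²/R  →  V² + fR·V − fR·V_g = 0
With fR = 1.40×10⁻⁴ × 804×10³ m = 113 m/s:
V = [−fR + √((fR)² + 4 fR V_g)]/2 = [−113 + √(113² + 4×113×24)]/2 = 20.3 m/s
Subgeostrophic (V < V_g = 24 m/s), as expected around a low.
Converting: 20.3 m/s × 3.6 = 73 km/h

73 km/h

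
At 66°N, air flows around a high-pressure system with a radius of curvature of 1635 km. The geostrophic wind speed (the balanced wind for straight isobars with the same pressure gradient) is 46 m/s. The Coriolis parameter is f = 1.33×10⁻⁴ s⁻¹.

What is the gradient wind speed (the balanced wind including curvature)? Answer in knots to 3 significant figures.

128 knots

Around a high, pressure-gradient force acts outward with centrifugal, so Coriolis balances both:
fV = (1/ρ)|∂P/∂n| + V²/R  →  V² − fR·V + fR·V_g = 0
With fR = 1.33×10⁻⁴ × 1635×10³ m = 217 m/s:
V = [fR − √((fR)² − 4 fR V_g)]/2 = [217 − √(217² − 4×217×46)]/2 = 66.1 m/s
Supergeostrophic (V > V_g = 46 m/s), as expected around a high.
Converting: 66.1 m/s × 1.944 = 128 knots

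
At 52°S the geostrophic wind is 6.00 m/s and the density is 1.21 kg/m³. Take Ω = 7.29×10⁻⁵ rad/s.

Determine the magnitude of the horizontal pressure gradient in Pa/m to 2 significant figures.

8.3×10⁻⁴ Pa/m

Coriolis parameter at 52°S:
f = 2Ω sin φ = 2 × 7.29×10⁻⁵ × sin 52° = 1.15×10⁻⁴ s⁻¹
Geostrophic balance rearranged: |∂P/∂n| = f ρ V_g
|∂P/∂n| = 1.15×10⁻⁴ × 1.21 × 6.00 = 8.34×10⁻⁴ Pa/m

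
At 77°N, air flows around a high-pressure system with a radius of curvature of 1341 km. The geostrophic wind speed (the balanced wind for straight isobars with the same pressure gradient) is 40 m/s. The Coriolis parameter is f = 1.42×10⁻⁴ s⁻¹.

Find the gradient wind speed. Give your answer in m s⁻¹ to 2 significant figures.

57 m s⁻¹

Around a high, pressure-gradient force acts outward with centrifugal, so Coriolis balances both:
fV = (1/ρ)|∂P/∂n| + V²/R  →  V² − fR·V + fR·V_g = 0
With fR = 1.42×10⁻⁴ × 1341×10³ m = 190 m/s:
V = [fR − √((fR)² − 4 fR V_g)]/2 = [190 − √(190² − 4×190×40)]/2 = 57.2 m/s
Supergeostrophic (V > V_g = 40 m/s), as expected around a high.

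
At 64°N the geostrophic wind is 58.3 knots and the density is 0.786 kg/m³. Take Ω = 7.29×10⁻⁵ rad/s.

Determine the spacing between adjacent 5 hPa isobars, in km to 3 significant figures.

Coriolis parameter at 64°N:
f = 2Ω sin φ = 2 × 7.29×10⁻⁵ × sin 64° = 1.31×10⁻⁴ s⁻¹
Wind speed in SI: 58.3 knots = 30.0 m/s
Geostrophic balance rearranged: |∂P/∂n| = f ρ V_g
|∂P/∂n| = 1.31×10⁻⁴ × 0.786 × 30.0 = 3.09×10⁻³ Pa/m
Isobar spacing: Δn = ΔP/|∂P/∂n| = 500 Pa / 3.09×10⁻³ Pa/m = 161854 m ≈ 162 km

162 km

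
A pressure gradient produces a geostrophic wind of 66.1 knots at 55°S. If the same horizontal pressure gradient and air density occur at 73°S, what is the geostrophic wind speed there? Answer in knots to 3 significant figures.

With the same pressure gradient and density, V_g ∝ 1/f ∝ 1/sin φ.
V₂ = V₁ · sin φ₁ / sin φ₂ = 66.1 × sin 55° / sin 73°
V₂ = 66.1 × 0.8192/0.9563 = 56.6 knots

56.6 knots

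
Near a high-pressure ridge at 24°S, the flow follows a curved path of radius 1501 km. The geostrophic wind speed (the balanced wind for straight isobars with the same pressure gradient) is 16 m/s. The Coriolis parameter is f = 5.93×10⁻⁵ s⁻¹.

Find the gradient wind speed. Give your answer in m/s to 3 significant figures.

Around a high, pressure-gradient force acts outward with centrifugal, so Coriolis balances both:
fV = (1/ρ)|∂P/∂n| + V²/R  →  V² − fR·V + fR·V_g = 0
With fR = 5.93×10⁻⁵ × 1501×10³ m = 89.0 m/s:
V = [fR − √((fR)² − 4 fR V_g)]/2 = [89.0 − √(89.0² − 4×89.0×16)]/2 = 20.9 m/s
Supergeostrophic (V > V_g = 16 m/s), as expected around a high.

20.9 m/s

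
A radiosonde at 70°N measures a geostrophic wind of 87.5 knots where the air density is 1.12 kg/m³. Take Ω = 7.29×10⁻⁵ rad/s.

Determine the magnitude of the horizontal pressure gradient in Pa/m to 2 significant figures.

Coriolis parameter at 70°N:
f = 2Ω sin φ = 2 × 7.29×10⁻⁵ × sin 70° = 1.37×10⁻⁴ s⁻¹
Wind speed in SI: 87.5 knots = 45.0 m/s
Geostrophic balance rearranged: |∂P/∂n| = f ρ V_g
|∂P/∂n| = 1.37×10⁻⁴ × 1.12 × 45.0 = 6.91×10⁻³ Pa/m

6.9×10⁻³ Pa/m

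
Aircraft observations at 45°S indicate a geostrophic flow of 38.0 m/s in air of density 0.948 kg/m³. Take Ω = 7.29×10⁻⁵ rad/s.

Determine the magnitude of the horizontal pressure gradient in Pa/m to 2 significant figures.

3.7×10⁻³ Pa/m

Coriolis parameter at 45°S:
f = 2Ω sin φ = 2 × 7.29×10⁻⁵ × sin 45° = 1.03×10⁻⁴ s⁻¹
Geostrophic balance rearranged: |∂P/∂n| = f ρ V_g
|∂P/∂n| = 1.03×10⁻⁴ × 0.948 × 38.0 = 3.71×10⁻³ Pa/m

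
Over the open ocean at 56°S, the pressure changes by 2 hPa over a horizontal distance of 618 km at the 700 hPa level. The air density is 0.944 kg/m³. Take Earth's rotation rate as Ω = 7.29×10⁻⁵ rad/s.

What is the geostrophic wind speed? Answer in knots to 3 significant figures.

5.51 knots

Coriolis parameter at 56°S:
f = 2Ω sin φ = 2 × 7.29×10⁻⁵ × sin 56° = 1.21×10⁻⁴ s⁻¹
Pressure gradient: |∂P/∂n| = 200 Pa / 618000 m = 3.24×10⁻⁴ Pa/m
Geostrophic balance (pressure-gradient force = Coriolis force):
V_g = (1/(fρ)) |∂P/∂n| = 3.24×10⁻⁴ / (1.21×10⁻⁴ × 0.944) = 2.84 m/s
Converting: 2.84 m/s × 1.944 = 5.51 knots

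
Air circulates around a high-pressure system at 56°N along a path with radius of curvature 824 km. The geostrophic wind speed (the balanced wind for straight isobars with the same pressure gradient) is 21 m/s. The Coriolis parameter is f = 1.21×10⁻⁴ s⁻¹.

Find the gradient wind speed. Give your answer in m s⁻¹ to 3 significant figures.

30.1 m s⁻¹

Around a high, pressure-gradient force acts outward with centrifugal, so Coriolis balances both:
fV = (1/ρ)|∂P/∂n| + V²/R  →  V² − fR·V + fR·V_g = 0
With fR = 1.21×10⁻⁴ × 824×10³ m = 99.7 m/s:
V = [fR − √((fR)² − 4 fR V_g)]/2 = [99.7 − √(99.7² − 4×99.7×21)]/2 = 30.1 m/s
Supergeostrophic (V > V_g = 21 m/s), as expected around a high.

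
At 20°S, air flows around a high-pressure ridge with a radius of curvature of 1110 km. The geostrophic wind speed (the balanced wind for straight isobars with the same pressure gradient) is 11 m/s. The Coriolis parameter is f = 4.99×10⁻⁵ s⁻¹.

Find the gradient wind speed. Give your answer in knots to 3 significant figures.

Around a high, pressure-gradient force acts outward with centrifugal, so Coriolis balances both:
fV = (1/ρ)|∂P/∂n| + V²/R  →  V² − fR·V + fR·V_g = 0
With fR = 4.99×10⁻⁵ × 1110×10³ m = 55.4 m/s:
V = [fR − √((fR)² − 4 fR V_g)]/2 = [55.4 − √(55.4² − 4×55.4×11)]/2 = 15.1 m/s
Supergeostrophic (V > V_g = 11 m/s), as expected around a high.
Converting: 15.1 m/s × 1.944 = 29.4 knots

29.4 knots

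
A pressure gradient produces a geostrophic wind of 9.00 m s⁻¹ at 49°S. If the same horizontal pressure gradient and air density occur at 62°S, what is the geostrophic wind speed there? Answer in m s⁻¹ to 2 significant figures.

7.7 m s⁻¹

With the same pressure gradient and density, V_g ∝ 1/f ∝ 1/sin φ.
V₂ = V₁ · sin φ₁ / sin φ₂ = 9.00 × sin 49° / sin 62°
V₂ = 9.00 × 0.7547/0.8829 = 7.7 m s⁻¹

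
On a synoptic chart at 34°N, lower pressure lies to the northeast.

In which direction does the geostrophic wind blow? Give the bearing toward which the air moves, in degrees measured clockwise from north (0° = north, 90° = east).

135°

The pressure-gradient force points toward the northeast (bearing 045°).
Geostrophic balance: in the Northern Hemisphere the Coriolis force deflects motion to the right, so the geostrophic wind blows 90° to the right of the pressure-gradient force (low pressure on the left).
Rotating 045° by 90° clockwise gives 135° — the wind blows toward the southeast.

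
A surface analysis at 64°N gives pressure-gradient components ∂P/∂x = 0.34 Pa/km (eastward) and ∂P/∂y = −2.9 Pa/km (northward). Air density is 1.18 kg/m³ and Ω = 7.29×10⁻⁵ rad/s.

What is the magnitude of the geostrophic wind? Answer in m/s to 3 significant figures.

Coriolis parameter at 64°N:
f = 2Ω sin φ = 2 × 7.29×10⁻⁵ × sin 64° = 1.31×10⁻⁴ s⁻¹
Component geostrophic relations (x east, y north):
u_g = −(1/(fρ)) ∂P/∂y,  v_g = (1/(fρ)) ∂P/∂x
u_g = −(−2.9×10⁻³)/(1.31×10⁻⁴ × 1.18) = 18.8 m/s;  v_g = (0.34×10⁻³)/(1.31×10⁻⁴ × 1.18) = 2.20 m/s
|V_g| = √(u_g² + v_g²) = 18.9 m/s

18.9 m/s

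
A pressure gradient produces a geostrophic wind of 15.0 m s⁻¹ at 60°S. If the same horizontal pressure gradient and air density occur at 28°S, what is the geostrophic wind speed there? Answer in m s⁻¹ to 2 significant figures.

With the same pressure gradient and density, V_g ∝ 1/f ∝ 1/sin φ.
V₂ = V₁ · sin φ₁ / sin φ₂ = 15.0 × sin 60° / sin 28°
V₂ = 15.0 × 0.8660/0.4695 = 28 m s⁻¹

28 m s⁻¹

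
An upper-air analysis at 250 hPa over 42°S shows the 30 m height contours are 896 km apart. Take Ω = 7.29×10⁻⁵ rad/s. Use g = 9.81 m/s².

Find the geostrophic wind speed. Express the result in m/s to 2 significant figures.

3.4 m/s

Coriolis parameter at 42°S:
f = 2Ω sin φ = 2 × 7.29×10⁻⁵ × sin 42° = 9.76×10⁻⁵ s⁻¹
Height gradient: |∂Z/∂n| = 30 m / 896000 m = 3.35×10⁻⁵
On a pressure surface, geostrophic balance gives V_g = (g/f)|∂Z/∂n|:
V_g = 9.81 × 3.35×10⁻⁵ / 9.76×10⁻⁵ = 3.37 m/s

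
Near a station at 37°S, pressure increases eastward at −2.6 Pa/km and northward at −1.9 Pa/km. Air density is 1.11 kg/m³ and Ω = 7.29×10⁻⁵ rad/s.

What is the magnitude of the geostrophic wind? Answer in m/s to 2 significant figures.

33 m/s

Coriolis parameter at 37°S:
f = 2Ω sin φ = 2 × 7.29×10⁻⁵ × sin 37° = 8.77×10⁻⁵ s⁻¹
In the Southern Hemisphere f is negative: f = −8.77×10⁻⁵ s⁻¹.
Component geostrophic relations (x east, y north):
u_g = −(1/(fρ)) ∂P/∂y,  v_g = (1/(fρ)) ∂P/∂x
u_g = −(−1.9×10⁻³)/(−8.77×10⁻⁵ × 1.11) = −19.5 m/s;  v_g = (−2.6×10⁻³)/(−8.77×10⁻⁵ × 1.11) = 26.7 m/s
|V_g| = √(u_g² + v_g²) = 33.1 m/s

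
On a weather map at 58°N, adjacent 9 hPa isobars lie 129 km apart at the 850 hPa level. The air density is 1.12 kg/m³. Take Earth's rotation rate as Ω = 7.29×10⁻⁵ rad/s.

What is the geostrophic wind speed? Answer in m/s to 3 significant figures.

50.4 m/s

Coriolis parameter at 58°N:
f = 2Ω sin φ = 2 × 7.29×10⁻⁵ × sin 58° = 1.24×10⁻⁴ s⁻¹
Pressure gradient: |∂P/∂n| = 900 Pa / 129000 m = 6.98×10⁻³ Pa/m
Geostrophic balance (pressure-gradient force = Coriolis force):
V_g = (1/(fρ)) |∂P/∂n| = 6.98×10⁻³ / (1.24×10⁻⁴ × 1.12) = 50.4 m/s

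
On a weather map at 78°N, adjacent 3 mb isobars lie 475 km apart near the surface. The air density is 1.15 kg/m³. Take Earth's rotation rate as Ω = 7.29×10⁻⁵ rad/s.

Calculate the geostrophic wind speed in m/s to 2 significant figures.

3.9 m/s

Coriolis parameter at 78°N:
f = 2Ω sin φ = 2 × 7.29×10⁻⁵ × sin 78° = 1.43×10⁻⁴ s⁻¹
Pressure gradient: |∂P/∂n| = 300 Pa / 475000 m = 6.32×10⁻⁴ Pa/m
Geostrophic balance (pressure-gradient force = Coriolis force):
V_g = (1/(fρ)) |∂P/∂n| = 6.32×10⁻⁴ / (1.43×10⁻⁴ × 1.15) = 3.85 m/s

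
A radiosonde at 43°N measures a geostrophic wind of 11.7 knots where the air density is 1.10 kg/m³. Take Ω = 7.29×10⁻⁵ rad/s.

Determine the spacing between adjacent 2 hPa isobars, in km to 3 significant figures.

Coriolis parameter at 43°N:
f = 2Ω sin φ = 2 × 7.29×10⁻⁵ × sin 43° = 9.94×10⁻⁵ s⁻¹
Wind speed in SI: 11.7 knots = 6.02 m/s
Geostrophic balance rearranged: |∂P/∂n| = f ρ V_g
|∂P/∂n| = 9.94×10⁻⁵ × 1.10 × 6.02 = 6.58×10⁻⁴ Pa/m
Isobar spacing: Δn = ΔP/|∂P/∂n| = 200 Pa / 6.58×10⁻⁴ Pa/m = 303789 m ≈ 304 km

304 km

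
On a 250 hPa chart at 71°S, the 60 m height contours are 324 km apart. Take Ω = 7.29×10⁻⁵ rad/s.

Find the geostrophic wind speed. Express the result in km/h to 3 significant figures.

Coriolis parameter at 71°S:
f = 2Ω sin φ = 2 × 7.29×10⁻⁵ × sin 71° = 1.38×10⁻⁴ s⁻¹
Height gradient: |∂Z/∂n| = 60 m / 324000 m = 1.85×10⁻⁴
On a pressure surface, geostrophic balance gives V_g = (g/f)|∂Z/∂n|:
V_g = 9.81 × 1.85×10⁻⁴ / 1.38×10⁻⁴ = 13.2 m/s
Converting: 13.2 m/s × 3.6 = 47.4 km/h

47.4 km/h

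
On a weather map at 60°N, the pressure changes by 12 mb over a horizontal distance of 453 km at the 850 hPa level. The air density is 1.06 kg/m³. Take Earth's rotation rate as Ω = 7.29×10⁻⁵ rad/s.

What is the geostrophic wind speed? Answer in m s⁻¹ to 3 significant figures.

19.8 m s⁻¹

Coriolis parameter at 60°N:
f = 2Ω sin φ = 2 × 7.29×10⁻⁵ × sin 60° = 1.26×10⁻⁴ s⁻¹
Pressure gradient: |∂P/∂n| = 1200 Pa / 453000 m = 2.65×10⁻³ Pa/m
Geostrophic balance (pressure-gradient force = Coriolis force):
V_g = (1/(fρ)) |∂P/∂n| = 2.65×10⁻³ / (1.26×10⁻⁴ × 1.06) = 19.8 m/s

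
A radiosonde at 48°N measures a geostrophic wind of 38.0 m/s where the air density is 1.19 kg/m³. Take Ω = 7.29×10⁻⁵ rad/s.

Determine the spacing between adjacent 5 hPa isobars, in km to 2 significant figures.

Coriolis parameter at 48°N:
f = 2Ω sin φ = 2 × 7.29×10⁻⁵ × sin 48° = 1.08×10⁻⁴ s⁻¹
Geostrophic balance rearranged: |∂P/∂n| = f ρ V_g
|∂P/∂n| = 1.08×10⁻⁴ × 1.19 × 38.0 = 4.90×10⁻³ Pa/m
Isobar spacing: Δn = ΔP/|∂P/∂n| = 500 Pa / 4.90×10⁻³ Pa/m = 102049 m ≈ 100 km

100 km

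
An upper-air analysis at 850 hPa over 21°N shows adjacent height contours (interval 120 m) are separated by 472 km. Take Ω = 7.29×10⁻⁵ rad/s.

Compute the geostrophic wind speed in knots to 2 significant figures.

Coriolis parameter at 21°N:
f = 2Ω sin φ = 2 × 7.29×10⁻⁵ × sin 21° = 5.23×10⁻⁵ s⁻¹
Height gradient: |∂Z/∂n| = 120 m / 472000 m = 2.54×10⁻⁴
On a pressure surface, geostrophic balance gives V_g = (g/f)|∂Z/∂n|:
V_g = 9.81 × 2.54×10⁻⁴ / 5.23×10⁻⁵ = 47.7 m/s
Converting: 47.7 m/s × 1.944 = 93 knots

93 knots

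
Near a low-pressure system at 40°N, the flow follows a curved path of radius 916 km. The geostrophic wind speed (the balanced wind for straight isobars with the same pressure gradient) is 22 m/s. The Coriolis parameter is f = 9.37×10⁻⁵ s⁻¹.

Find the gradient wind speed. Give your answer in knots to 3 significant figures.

Around a low, centrifugal force acts outward with Coriolis, so pressure-gradient force balances both:
(1/ρ)|∂P/∂n| = fV + V²/R  →  V² + fR·V − fR·V_g = 0
With fR = 9.37×10⁻⁵ × 916×10³ m = 85.8 m/s:
V = [−fR + √((fR)² + 4 fR V_g)]/2 = [−85.8 + √(85.8² + 4×85.8×22)]/2 = 18.2 m/s
Subgeostrophic (V < V_g = 22 m/s), as expected around a low.
Converting: 18.2 m/s × 1.944 = 35.3 knots

35.3 knots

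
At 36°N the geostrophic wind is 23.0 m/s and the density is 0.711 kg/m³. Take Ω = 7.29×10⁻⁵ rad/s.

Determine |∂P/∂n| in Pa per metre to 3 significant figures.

1.40×10⁻³ Pa/m

Coriolis parameter at 36°N:
f = 2Ω sin φ = 2 × 7.29×10⁻⁵ × sin 36° = 8.57×10⁻⁵ s⁻¹
Geostrophic balance rearranged: |∂P/∂n| = f ρ V_g
|∂P/∂n| = 8.57×10⁻⁵ × 0.711 × 23.0 = 1.40×10⁻³ Pa/m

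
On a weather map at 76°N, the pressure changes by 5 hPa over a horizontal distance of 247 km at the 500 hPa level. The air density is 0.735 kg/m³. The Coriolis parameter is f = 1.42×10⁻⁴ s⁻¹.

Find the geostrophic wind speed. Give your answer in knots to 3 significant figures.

Pressure gradient: |∂P/∂n| = 500 Pa / 247000 m = 2.02×10⁻³ Pa/m
Geostrophic balance (pressure-gradient force = Coriolis force):
V_g = (1/(fρ)) |∂P/∂n| = 2.02×10⁻³ / (1.42×10⁻⁴ × 0.735) = 19.4 m/s
Converting: 19.4 m/s × 1.944 = 37.7 knots

37.7 knots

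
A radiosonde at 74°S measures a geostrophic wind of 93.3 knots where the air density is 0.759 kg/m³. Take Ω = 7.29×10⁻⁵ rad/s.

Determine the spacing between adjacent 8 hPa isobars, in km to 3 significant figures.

157 km

Coriolis parameter at 74°S:
f = 2Ω sin φ = 2 × 7.29×10⁻⁵ × sin 74° = 1.40×10⁻⁴ s⁻¹
Wind speed in SI: 93.3 knots = 48.0 m/s
Geostrophic balance rearranged: |∂P/∂n| = f ρ V_g
|∂P/∂n| = 1.40×10⁻⁴ × 0.759 × 48.0 = 5.11×10⁻³ Pa/m
Isobar spacing: Δn = ΔP/|∂P/∂n| = 800 Pa / 5.11×10⁻³ Pa/m = 156686 m ≈ 157 km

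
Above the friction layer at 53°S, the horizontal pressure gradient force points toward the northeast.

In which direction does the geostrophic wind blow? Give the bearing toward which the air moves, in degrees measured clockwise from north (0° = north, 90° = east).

315°

The pressure-gradient force points toward the northeast (bearing 045°).
Geostrophic balance: in the Southern Hemisphere the Coriolis force deflects motion to the left, so the geostrophic wind blows 90° to the left of the pressure-gradient force (low pressure on the right).
Rotating 045° by 90° counterclockwise gives 315° — the wind blows toward the northwest.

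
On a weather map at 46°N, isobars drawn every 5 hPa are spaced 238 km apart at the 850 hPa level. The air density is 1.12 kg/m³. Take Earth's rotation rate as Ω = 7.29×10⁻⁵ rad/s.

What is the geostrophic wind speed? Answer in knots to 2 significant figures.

Coriolis parameter at 46°N:
f = 2Ω sin φ = 2 × 7.29×10⁻⁵ × sin 46° = 1.05×10⁻⁴ s⁻¹
Pressure gradient: |∂P/∂n| = 500 Pa / 238000 m = 2.10×10⁻³ Pa/m
Geostrophic balance (pressure-gradient force = Coriolis force):
V_g = (1/(fρ)) |∂P/∂n| = 2.10×10⁻³ / (1.05×10⁻⁴ × 1.12) = 17.9 m/s
Converting: 17.9 m/s × 1.944 = 35 knots

35 knots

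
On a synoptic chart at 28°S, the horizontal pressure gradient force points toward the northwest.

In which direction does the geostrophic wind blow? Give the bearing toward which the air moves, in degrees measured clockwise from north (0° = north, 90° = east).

225°

The pressure-gradient force points toward the northwest (bearing 315°).
Geostrophic balance: in the Southern Hemisphere the Coriolis force deflects motion to the left, so the geostrophic wind blows 90° to the left of the pressure-gradient force (low pressure on the right).
Rotating 315° by 90° counterclockwise gives 225° — the wind blows toward the southwest.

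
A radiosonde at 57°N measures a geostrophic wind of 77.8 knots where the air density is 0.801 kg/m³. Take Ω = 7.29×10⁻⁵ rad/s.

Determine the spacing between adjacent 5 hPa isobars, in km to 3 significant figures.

128 km

Coriolis parameter at 57°N:
f = 2Ω sin φ = 2 × 7.29×10⁻⁵ × sin 57° = 1.22×10⁻⁴ s⁻¹
Wind speed in SI: 77.8 knots = 40.0 m/s
Geostrophic balance rearranged: |∂P/∂n| = f ρ V_g
|∂P/∂n| = 1.22×10⁻⁴ × 0.801 × 40.0 = 3.92×10⁻³ Pa/m
Isobar spacing: Δn = ΔP/|∂P/∂n| = 500 Pa / 3.92×10⁻³ Pa/m = 127547 m ≈ 128 km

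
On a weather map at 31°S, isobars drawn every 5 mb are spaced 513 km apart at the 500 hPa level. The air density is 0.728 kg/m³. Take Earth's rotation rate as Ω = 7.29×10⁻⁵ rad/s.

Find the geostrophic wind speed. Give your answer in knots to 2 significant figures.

35 knots

Coriolis parameter at 31°S:
f = 2Ω sin φ = 2 × 7.29×10⁻⁵ × sin 31° = 7.51×10⁻⁵ s⁻¹
Pressure gradient: |∂P/∂n| = 500 Pa / 513000 m = 9.75×10⁻⁴ Pa/m
Geostrophic balance (pressure-gradient force = Coriolis force):
V_g = (1/(fρ)) |∂P/∂n| = 9.75×10⁻⁴ / (7.51×10⁻⁵ × 0.728) = 17.8 m/s
Converting: 17.8 m/s × 1.944 = 35 knots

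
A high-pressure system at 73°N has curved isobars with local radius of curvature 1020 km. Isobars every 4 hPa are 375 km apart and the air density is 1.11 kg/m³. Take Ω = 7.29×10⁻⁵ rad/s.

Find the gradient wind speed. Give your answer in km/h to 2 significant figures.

Coriolis parameter at 73°N:
f = 2Ω sin φ = 2 × 7.29×10⁻⁵ × sin 73° = 1.39×10⁻⁴ s⁻¹
Pressure gradient: |∂P/∂n| = 400 Pa / 375000 m = 1.07×10⁻³ Pa/m
Geostrophic speed: V_g = |∂P/∂n|/(fρ) = 1.07×10⁻³/(1.39×10⁻⁴ × 1.11) = 6.89 m/s
Around a high, pressure-gradient force acts outward with centrifugal, so Coriolis balances both:
fV = (1/ρ)|∂P/∂n| + V²/R  →  V² − fR·V + fR·V_g = 0
With fR = 1.39×10⁻⁴ × 1020×10³ m = 142 m/s:
V = [fR − √((fR)² − 4 fR V_g)]/2 = [142 − √(142² − 4×142×6.89)]/2 = 7.26 m/s
Supergeostrophic (V > V_g = 6.89 m/s), as expected around a high.
Converting: 7.26 m/s × 3.6 = 26 km/h

26 km/h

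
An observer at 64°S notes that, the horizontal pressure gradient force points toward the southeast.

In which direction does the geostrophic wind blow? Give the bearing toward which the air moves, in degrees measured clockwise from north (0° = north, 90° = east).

045°

The pressure-gradient force points toward the southeast (bearing 135°).
Geostrophic balance: in the Southern Hemisphere the Coriolis force deflects motion to the left, so the geostrophic wind blows 90° to the left of the pressure-gradient force (low pressure on the right).
Rotating 135° by 90° counterclockwise gives 045° — the wind blows toward the northeast.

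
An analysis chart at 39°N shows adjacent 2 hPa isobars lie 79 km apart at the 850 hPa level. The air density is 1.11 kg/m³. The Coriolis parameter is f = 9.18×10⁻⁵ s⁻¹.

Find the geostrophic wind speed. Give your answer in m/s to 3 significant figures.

Pressure gradient: |∂P/∂n| = 200 Pa / 79000 m = 2.53×10⁻³ Pa/m
Geostrophic balance (pressure-gradient force = Coriolis force):
V_g = (1/(fρ)) |∂P/∂n| = 2.53×10⁻³ / (9.18×10⁻⁵ × 1.11) = 24.8 m/s

24.8 m/s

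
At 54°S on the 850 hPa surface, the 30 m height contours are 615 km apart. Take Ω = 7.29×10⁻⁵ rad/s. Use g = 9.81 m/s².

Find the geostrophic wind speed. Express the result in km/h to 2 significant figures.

Coriolis parameter at 54°S:
f = 2Ω sin φ = 2 × 7.29×10⁻⁵ × sin 54° = 1.18×10⁻⁴ s⁻¹
Height gradient: |∂Z/∂n| = 30 m / 615000 m = 4.88×10⁻⁵
On a pressure surface, geostrophic balance gives V_g = (g/f)|∂Z/∂n|:
V_g = 9.81 × 4.88×10⁻⁵ / 1.18×10⁻⁴ = 4.06 m/s
Converting: 4.06 m/s × 3.6 = 15 km/h

15 km/h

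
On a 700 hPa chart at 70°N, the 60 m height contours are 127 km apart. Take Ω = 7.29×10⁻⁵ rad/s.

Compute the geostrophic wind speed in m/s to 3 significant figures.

Coriolis parameter at 70°N:
f = 2Ω sin φ = 2 × 7.29×10⁻⁵ × sin 70° = 1.37×10⁻⁴ s⁻¹
Height gradient: |∂Z/∂n| = 60 m / 127000 m = 4.72×10⁻⁴
On a pressure surface, geostrophic balance gives V_g = (g/f)|∂Z/∂n|:
V_g = 9.81 × 4.72×10⁻⁴ / 1.37×10⁻⁴ = 33.8 m/s

33.8 m/s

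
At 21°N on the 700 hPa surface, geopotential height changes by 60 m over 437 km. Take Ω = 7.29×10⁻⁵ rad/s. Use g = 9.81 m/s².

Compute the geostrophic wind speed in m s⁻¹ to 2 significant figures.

26 m s⁻¹

Coriolis parameter at 21°N:
f = 2Ω sin φ = 2 × 7.29×10⁻⁵ × sin 21° = 5.23×10⁻⁵ s⁻¹
Height gradient: |∂Z/∂n| = 60 m / 437000 m = 1.37×10⁻⁴
On a pressure surface, geostrophic balance gives V_g = (g/f)|∂Z/∂n|:
V_g = 9.81 × 1.37×10⁻⁴ / 5.23×10⁻⁵ = 25.8 m/s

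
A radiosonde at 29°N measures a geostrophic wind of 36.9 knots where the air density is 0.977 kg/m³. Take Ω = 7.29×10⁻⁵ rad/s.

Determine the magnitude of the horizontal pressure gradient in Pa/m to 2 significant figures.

Coriolis parameter at 29°N:
f = 2Ω sin φ = 2 × 7.29×10⁻⁵ × sin 29° = 7.07×10⁻⁵ s⁻¹
Wind speed in SI: 36.9 knots = 19.0 m/s
Geostrophic balance rearranged: |∂P/∂n| = f ρ V_g
|∂P/∂n| = 7.07×10⁻⁵ × 0.977 × 19.0 = 1.31×10⁻³ Pa/m

1.3×10⁻³ Pa/m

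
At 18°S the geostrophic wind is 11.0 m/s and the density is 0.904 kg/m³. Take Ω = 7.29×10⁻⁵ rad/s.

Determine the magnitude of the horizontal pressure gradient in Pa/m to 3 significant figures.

4.48×10⁻⁴ Pa/m

Coriolis parameter at 18°S:
f = 2Ω sin φ = 2 × 7.29×10⁻⁵ × sin 18° = 4.51×10⁻⁵ s⁻¹
Geostrophic balance rearranged: |∂P/∂n| = f ρ V_g
|∂P/∂n| = 4.51×10⁻⁵ × 0.904 × 11.0 = 4.48×10⁻⁴ Pa/m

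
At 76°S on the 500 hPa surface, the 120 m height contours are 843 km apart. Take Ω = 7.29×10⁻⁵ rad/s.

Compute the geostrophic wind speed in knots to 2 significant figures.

19 knots

Coriolis parameter at 76°S:
f = 2Ω sin φ = 2 × 7.29×10⁻⁵ × sin 76° = 1.41×10⁻⁴ s⁻¹
Height gradient: |∂Z/∂n| = 120 m / 843000 m = 1.42×10⁻⁴
On a pressure surface, geostrophic balance gives V_g = (g/f)|∂Z/∂n|:
V_g = 9.81 × 1.42×10⁻⁴ / 1.41×10⁻⁴ = 9.87 m/s
Converting: 9.87 m/s × 1.944 = 19 knots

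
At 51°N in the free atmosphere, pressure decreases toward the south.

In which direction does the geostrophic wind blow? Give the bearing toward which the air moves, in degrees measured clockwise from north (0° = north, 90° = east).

270°

The pressure-gradient force points toward the south (bearing 180°).
Geostrophic balance: in the Northern Hemisphere the Coriolis force deflects motion to the right, so the geostrophic wind blows 90° to the right of the pressure-gradient force (low pressure on the left).
Rotating 180° by 90° clockwise gives 270° — the wind blows toward the west.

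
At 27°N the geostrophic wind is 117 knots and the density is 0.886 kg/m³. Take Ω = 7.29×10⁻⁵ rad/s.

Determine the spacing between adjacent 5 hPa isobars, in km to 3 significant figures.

Coriolis parameter at 27°N:
f = 2Ω sin φ = 2 × 7.29×10⁻⁵ × sin 27° = 6.62×10⁻⁵ s⁻¹
Wind speed in SI: 117 knots = 60.2 m/s
Geostrophic balance rearranged: |∂P/∂n| = f ρ V_g
|∂P/∂n| = 6.62×10⁻⁵ × 0.886 × 60.2 = 3.53×10⁻³ Pa/m
Isobar spacing: Δn = ΔP/|∂P/∂n| = 500 Pa / 3.53×10⁻³ Pa/m = 141647 m ≈ 142 km

142 km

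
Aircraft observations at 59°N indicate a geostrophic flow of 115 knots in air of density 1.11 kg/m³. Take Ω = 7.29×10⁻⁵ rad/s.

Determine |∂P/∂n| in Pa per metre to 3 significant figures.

Coriolis parameter at 59°N:
f = 2Ω sin φ = 2 × 7.29×10⁻⁵ × sin 59° = 1.25×10⁻⁴ s⁻¹
Wind speed in SI: 115 knots = 59.2 m/s
Geostrophic balance rearranged: |∂P/∂n| = f ρ V_g
|∂P/∂n| = 1.25×10⁻⁴ × 1.11 × 59.2 = 8.21×10⁻³ Pa/m

8.21×10⁻³ Pa/m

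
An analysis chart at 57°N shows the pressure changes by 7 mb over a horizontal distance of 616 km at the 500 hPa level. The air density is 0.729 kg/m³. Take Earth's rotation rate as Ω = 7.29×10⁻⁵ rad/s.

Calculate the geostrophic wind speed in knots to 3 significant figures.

24.8 knots

Coriolis parameter at 57°N:
f = 2Ω sin φ = 2 × 7.29×10⁻⁵ × sin 57° = 1.22×10⁻⁴ s⁻¹
Pressure gradient: |∂P/∂n| = 700 Pa / 616000 m = 1.14×10⁻³ Pa/m
Geostrophic balance (pressure-gradient force = Coriolis force):
V_g = (1/(fρ)) |∂P/∂n| = 1.14×10⁻³ / (1.22×10⁻⁴ × 0.729) = 12.7 m/s
Converting: 12.7 m/s × 1.944 = 24.8 knots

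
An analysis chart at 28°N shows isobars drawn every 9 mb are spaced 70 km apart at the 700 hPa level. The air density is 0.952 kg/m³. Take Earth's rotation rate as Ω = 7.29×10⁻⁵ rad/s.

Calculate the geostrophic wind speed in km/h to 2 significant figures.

710 km/h

Coriolis parameter at 28°N:
f = 2Ω sin φ = 2 × 7.29×10⁻⁵ × sin 28° = 6.84×10⁻⁵ s⁻¹
Pressure gradient: |∂P/∂n| = 900 Pa / 70000 m = 1.29×10⁻² Pa/m
Geostrophic balance (pressure-gradient force = Coriolis force):
V_g = (1/(fρ)) |∂P/∂n| = 1.29×10⁻² / (6.84×10⁻⁵ × 0.952) = 197 m/s
Converting: 197 m/s × 3.6 = 710 km/h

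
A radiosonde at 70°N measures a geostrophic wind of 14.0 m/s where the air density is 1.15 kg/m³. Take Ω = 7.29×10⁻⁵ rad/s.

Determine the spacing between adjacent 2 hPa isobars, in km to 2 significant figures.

Coriolis parameter at 70°N:
f = 2Ω sin φ = 2 × 7.29×10⁻⁵ × sin 70° = 1.37×10⁻⁴ s⁻¹
Geostrophic balance rearranged: |∂P/∂n| = f ρ V_g
|∂P/∂n| = 1.37×10⁻⁴ × 1.15 × 14.0 = 2.21×10⁻³ Pa/m
Isobar spacing: Δn = ΔP/|∂P/∂n| = 200 Pa / 2.21×10⁻³ Pa/m = 90669 m ≈ 91 km

91 km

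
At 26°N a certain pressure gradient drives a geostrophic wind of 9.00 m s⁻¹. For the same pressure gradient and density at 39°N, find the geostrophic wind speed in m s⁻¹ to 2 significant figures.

With the same pressure gradient and density, V_g ∝ 1/f ∝ 1/sin φ.
V₂ = V₁ · sin φ₁ / sin φ₂ = 9.00 × sin 26° / sin 39°
V₂ = 9.00 × 0.4384/0.6293 = 6.3 m s⁻¹

6.3 m s⁻¹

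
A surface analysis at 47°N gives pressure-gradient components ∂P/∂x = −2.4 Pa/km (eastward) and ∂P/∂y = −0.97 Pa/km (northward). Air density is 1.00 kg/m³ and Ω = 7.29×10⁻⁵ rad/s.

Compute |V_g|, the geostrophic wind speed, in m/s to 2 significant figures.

24 m/s

Coriolis parameter at 47°N:
f = 2Ω sin φ = 2 × 7.29×10⁻⁵ × sin 47° = 1.07×10⁻⁴ s⁻¹
Component geostrophic relations (x east, y north):
u_g = −(1/(fρ)) ∂P/∂y,  v_g = (1/(fρ)) ∂P/∂x
u_g = −(−0.97×10⁻³)/(1.07×10⁻⁴ × 1.00) = 9.10 m/s;  v_g = (−2.4×10⁻³)/(1.07×10⁻⁴ × 1.00) = −22.5 m/s
|V_g| = √(u_g² + v_g²) = 24.3 m/s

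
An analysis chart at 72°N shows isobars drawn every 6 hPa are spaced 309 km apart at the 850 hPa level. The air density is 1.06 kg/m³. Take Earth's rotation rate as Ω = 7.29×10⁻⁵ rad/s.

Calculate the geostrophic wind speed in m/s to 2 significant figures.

Coriolis parameter at 72°N:
f = 2Ω sin φ = 2 × 7.29×10⁻⁵ × sin 72° = 1.39×10⁻⁴ s⁻¹
Pressure gradient: |∂P/∂n| = 600 Pa / 309000 m = 1.94×10⁻³ Pa/m
Geostrophic balance (pressure-gradient force = Coriolis force):
V_g = (1/(fρ)) |∂P/∂n| = 1.94×10⁻³ / (1.39×10⁻⁴ × 1.06) = 13.2 m/s

13 m/s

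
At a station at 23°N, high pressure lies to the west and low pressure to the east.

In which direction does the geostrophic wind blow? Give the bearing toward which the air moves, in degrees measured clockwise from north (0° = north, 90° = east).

The pressure-gradient force points toward the east (bearing 090°).
Geostrophic balance: in the Northern Hemisphere the Coriolis force deflects motion to the right, so the geostrophic wind blows 90° to the right of the pressure-gradient force (low pressure on the left).
Rotating 090° by 90° clockwise gives 180° — the wind blows toward the south.

180°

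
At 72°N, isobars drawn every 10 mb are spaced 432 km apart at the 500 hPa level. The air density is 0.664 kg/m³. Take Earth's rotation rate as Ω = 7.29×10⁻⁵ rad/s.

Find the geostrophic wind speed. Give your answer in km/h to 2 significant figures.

Coriolis parameter at 72°N:
f = 2Ω sin φ = 2 × 7.29×10⁻⁵ × sin 72° = 1.39×10⁻⁴ s⁻¹
Pressure gradient: |∂P/∂n| = 1000 Pa / 432000 m = 2.31×10⁻³ Pa/m
Geostrophic balance (pressure-gradient force = Coriolis force):
V_g = (1/(fρ)) |∂P/∂n| = 2.31×10⁻³ / (1.39×10⁻⁴ × 0.664) = 25.1 m/s
Converting: 25.1 m/s × 3.6 = 91 km/h

91 km/h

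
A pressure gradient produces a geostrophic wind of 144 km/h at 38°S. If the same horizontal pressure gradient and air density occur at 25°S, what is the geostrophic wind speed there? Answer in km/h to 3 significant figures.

210 km/h

With the same pressure gradient and density, V_g ∝ 1/f ∝ 1/sin φ.
V₂ = V₁ · sin φ₁ / sin φ₂ = 144 × sin 38° / sin 25°
V₂ = 144 × 0.6157/0.4226 = 210 km/h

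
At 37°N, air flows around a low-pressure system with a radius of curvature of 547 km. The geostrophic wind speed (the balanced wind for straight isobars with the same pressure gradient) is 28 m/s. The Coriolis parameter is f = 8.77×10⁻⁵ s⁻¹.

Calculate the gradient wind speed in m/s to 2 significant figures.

Around a low, centrifugal force acts outward with Coriolis, so pressure-gradient force balances both:
(1/ρ)|∂P/∂n| = fV + V²/R  →  V² + fR·V − fR·V_g = 0
With fR = 8.77×10⁻⁵ × 547×10³ m = 48.0 m/s:
V = [−fR + √((fR)² + 4 fR V_g)]/2 = [−48.0 + √(48.0² + 4×48.0×28)]/2 = 19.8 m/s
Subgeostrophic (V < V_g = 28 m/s), as expected around a low.

20 m/s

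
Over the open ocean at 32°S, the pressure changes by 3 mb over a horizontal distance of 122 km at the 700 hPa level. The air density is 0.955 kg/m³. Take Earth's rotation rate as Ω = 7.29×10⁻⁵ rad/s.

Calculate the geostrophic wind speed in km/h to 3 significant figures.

120 km/h

Coriolis parameter at 32°S:
f = 2Ω sin φ = 2 × 7.29×10⁻⁵ × sin 32° = 7.73×10⁻⁵ s⁻¹
Pressure gradient: |∂P/∂n| = 300 Pa / 122000 m = 2.46×10⁻³ Pa/m
Geostrophic balance (pressure-gradient force = Coriolis force):
V_g = (1/(fρ)) |∂P/∂n| = 2.46×10⁻³ / (7.73×10⁻⁵ × 0.955) = 33.3 m/s
Converting: 33.3 m/s × 3.6 = 120 km/h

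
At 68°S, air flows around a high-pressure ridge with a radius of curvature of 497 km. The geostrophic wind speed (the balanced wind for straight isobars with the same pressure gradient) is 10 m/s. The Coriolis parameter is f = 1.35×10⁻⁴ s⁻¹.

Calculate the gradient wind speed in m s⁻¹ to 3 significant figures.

Around a high, pressure-gradient force acts outward with centrifugal, so Coriolis balances both:
fV = (1/ρ)|∂P/∂n| + V²/R  →  V² − fR·V + fR·V_g = 0
With fR = 1.35×10⁻⁴ × 497×10³ m = 67.1 m/s:
V = [fR − √((fR)² − 4 fR V_g)]/2 = [67.1 − √(67.1² − 4×67.1×10)]/2 = 12.2 m/s
Supergeostrophic (V > V_g = 10 m/s), as expected around a high.

12.2 m s⁻¹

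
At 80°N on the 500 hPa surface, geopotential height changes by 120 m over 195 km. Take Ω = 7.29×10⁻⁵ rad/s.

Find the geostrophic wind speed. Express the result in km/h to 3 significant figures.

151 km/h

Coriolis parameter at 80°N:
f = 2Ω sin φ = 2 × 7.29×10⁻⁵ × sin 80° = 1.44×10⁻⁴ s⁻¹
Height gradient: |∂Z/∂n| = 120 m / 195000 m = 6.15×10⁻⁴
On a pressure surface, geostrophic balance gives V_g = (g/f)|∂Z/∂n|:
V_g = 9.81 × 6.15×10⁻⁴ / 1.44×10⁻⁴ = 42.0 m/s
Converting: 42.0 m/s × 3.6 = 151 km/h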